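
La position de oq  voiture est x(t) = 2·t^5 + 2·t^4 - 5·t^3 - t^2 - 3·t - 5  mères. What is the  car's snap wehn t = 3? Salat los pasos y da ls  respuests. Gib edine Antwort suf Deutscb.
Die Antwort ist 768.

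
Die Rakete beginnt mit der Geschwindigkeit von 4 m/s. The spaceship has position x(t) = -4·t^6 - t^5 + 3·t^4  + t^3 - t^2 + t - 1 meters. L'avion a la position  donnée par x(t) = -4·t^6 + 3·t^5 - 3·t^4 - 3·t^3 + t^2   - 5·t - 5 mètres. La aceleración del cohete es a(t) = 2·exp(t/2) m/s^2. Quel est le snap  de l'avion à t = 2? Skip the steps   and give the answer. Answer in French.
À t = 2, s = -5112.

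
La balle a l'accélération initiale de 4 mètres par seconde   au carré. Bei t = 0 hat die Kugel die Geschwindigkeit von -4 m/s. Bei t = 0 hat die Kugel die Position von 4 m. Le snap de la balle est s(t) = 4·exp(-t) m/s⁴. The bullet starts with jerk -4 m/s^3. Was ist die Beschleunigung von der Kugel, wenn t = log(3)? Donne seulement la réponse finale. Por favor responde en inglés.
a(log(3)) = 4/3.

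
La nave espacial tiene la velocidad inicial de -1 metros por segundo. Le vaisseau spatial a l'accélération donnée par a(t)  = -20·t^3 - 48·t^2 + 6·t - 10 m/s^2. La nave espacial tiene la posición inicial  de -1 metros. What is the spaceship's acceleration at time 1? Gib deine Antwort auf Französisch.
Nous avons l'accélération a(t) = -20·t^3 - 48·t^2 + 6·t - 10. En substituant t = 1: a(1) = -72.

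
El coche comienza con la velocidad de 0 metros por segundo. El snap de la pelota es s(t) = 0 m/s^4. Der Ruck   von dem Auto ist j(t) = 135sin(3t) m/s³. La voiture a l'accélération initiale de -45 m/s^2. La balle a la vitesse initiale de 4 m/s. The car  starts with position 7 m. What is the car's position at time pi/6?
We must find the antiderivative of our jerk equation j(t) = 135·sin(3·t) 3 times. The antiderivative of jerk is acceleration. Using a(0) = -45, we get a(t) = -45·cos(3·t). Taking ∫a(t)dt and applying v(0) = 0, we find v(t) = -15·sin(3·t). The integral of velocity, with x(0) = 7, gives position: x(t) = 5·cos(3·t) + 2. We have position x(t) = 5·cos(3·t) + 2. Substituting t = pi/6: x(pi/6) = 2.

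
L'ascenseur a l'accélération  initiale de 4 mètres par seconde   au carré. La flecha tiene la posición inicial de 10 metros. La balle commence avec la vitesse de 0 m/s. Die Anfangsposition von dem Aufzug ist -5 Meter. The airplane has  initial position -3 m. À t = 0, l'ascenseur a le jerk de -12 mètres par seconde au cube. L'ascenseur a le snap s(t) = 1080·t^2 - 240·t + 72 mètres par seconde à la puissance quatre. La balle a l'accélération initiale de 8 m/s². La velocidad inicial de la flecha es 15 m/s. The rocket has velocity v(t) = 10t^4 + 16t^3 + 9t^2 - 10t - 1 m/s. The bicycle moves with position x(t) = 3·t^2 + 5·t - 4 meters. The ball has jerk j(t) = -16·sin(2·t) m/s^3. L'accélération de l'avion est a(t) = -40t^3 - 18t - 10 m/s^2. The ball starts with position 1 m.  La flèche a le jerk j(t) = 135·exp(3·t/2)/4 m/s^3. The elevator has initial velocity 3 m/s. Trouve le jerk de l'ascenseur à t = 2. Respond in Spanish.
Para resolver esto, necesitamos tomar 1 antiderivada de nuestra ecuación del snap s(t) = 1080·t^2 - 240·t + 72. La antiderivada del snap, con j(0) = -12, da la sacudida: j(t) = 360·t^3 - 120·t^2 + 72·t - 12. Tenemos la sacudida j(t) = 360·t^3 - 120·t^2 + 72·t - 12. Sustituyendo t = 2: j(2) = 2532.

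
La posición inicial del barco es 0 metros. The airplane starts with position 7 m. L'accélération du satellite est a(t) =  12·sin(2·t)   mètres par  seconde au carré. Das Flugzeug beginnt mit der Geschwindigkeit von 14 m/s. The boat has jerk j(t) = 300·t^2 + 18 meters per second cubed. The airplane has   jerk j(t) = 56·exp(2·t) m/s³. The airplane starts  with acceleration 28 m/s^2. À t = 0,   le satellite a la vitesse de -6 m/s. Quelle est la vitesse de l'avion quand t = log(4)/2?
Pour résoudre ceci, nous devons prendre 2 intégrales de notre équation du jerk j(t) = 56·exp(2·t). En prenant ∫j(t)dt et en appliquant a(0) = 28, nous trouvons a(t) = 28·exp(2·t). La primitive de l'accélération, avec v(0) = 14, donne la vitesse: v(t) = 14·exp(2·t). En utilisant v(t) = 14·exp(2·t) et en substituant t = log(4)/2, nous trouvons v = 56.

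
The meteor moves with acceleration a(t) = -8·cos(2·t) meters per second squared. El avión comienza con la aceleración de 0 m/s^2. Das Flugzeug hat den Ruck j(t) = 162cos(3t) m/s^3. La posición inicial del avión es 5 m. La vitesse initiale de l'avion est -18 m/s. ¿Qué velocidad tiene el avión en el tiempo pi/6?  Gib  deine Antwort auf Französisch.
Nous devons intégrer notre équation du jerk j(t) = 162·cos(3·t) 2 fois. En intégrant le jerk et en utilisant la condition initiale a(0) = 0, nous obtenons a(t) = 54·sin(3·t). En intégrant l'accélération et en utilisant la condition initiale v(0) = -18, nous obtenons v(t) = -18·cos(3·t). De l'équation de la vitesse v(t) = -18·cos(3·t), nous substituons t = pi/6 pour obtenir v = 0.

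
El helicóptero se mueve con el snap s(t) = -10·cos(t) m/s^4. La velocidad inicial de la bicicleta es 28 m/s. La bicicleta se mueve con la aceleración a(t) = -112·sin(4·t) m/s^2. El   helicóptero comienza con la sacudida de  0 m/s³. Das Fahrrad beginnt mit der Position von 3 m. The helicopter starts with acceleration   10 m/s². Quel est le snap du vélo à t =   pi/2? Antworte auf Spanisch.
Debemos derivar nuestra ecuación de la aceleración a(t) = -112·sin(4·t) 2 veces. La derivada de la aceleración da la sacudida: j(t) = -448·cos(4·t). Tomando d/dt de j(t), encontramos s(t) = 1792·sin(4·t). De la ecuación del snap s(t) = 1792·sin(4·t), sustituimos t = pi/2 para obtener s = 0.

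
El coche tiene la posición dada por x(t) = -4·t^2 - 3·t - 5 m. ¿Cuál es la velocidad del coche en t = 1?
Para resolver esto, necesitamos tomar 1 derivada de nuestra ecuación de la posición x(t) = -4·t^2 - 3·t - 5. Derivando la posición, obtenemos la velocidad: v(t) = -8·t - 3. De la ecuación de la velocidad v(t) = -8·t - 3, sustituimos t = 1 para obtener v = -11.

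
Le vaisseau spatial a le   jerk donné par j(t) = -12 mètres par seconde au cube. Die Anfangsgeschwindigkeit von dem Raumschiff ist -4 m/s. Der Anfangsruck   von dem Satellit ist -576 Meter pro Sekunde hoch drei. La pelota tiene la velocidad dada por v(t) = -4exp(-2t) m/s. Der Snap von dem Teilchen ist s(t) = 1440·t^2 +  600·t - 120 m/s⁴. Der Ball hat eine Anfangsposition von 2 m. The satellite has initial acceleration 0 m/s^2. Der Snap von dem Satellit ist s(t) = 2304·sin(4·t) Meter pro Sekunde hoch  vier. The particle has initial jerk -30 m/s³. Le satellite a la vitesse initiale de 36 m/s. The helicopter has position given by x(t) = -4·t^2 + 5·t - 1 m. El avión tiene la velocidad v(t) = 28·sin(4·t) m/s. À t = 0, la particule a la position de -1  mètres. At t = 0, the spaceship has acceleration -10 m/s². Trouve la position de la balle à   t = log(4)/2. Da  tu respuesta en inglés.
We must find the integral of our velocity equation v(t) = -4·exp(-2·t) 1 time. Finding the integral of v(t) and using x(0) = 2: x(t) = 2·exp(-2·t). We have position x(t) = 2·exp(-2·t). Substituting t = log(4)/2: x(log(4)/2) = 1/2.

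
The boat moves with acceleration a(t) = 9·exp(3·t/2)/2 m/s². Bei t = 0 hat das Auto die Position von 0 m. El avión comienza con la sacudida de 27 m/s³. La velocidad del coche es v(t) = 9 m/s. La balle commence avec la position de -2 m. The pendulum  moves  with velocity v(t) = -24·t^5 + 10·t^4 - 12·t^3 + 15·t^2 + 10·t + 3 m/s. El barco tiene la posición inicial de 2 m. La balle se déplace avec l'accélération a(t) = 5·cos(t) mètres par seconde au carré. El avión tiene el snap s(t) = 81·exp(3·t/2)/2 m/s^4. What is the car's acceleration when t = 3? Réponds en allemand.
Um dies zu lösen, müssen wir 1 Ableitung unserer Gleichung für die Geschwindigkeit v(t) = 9 nehmen. Die Ableitung von der Geschwindigkeit ergibt die Beschleunigung: a(t) = 0. Wir haben die Beschleunigung a(t) = 0. Durch Einsetzen von t = 3: a(3) = 0.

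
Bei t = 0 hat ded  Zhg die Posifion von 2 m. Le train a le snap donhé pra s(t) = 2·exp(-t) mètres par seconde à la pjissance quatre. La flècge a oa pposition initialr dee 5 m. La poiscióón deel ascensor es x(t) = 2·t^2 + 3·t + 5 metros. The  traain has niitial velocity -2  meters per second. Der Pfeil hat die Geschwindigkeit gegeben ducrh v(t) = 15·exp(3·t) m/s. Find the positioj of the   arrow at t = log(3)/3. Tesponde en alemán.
Ausgehend von der Geschwindigkeit v(t) = 15·exp(3·t), nehmen wir 1 Stammfunktion. Die Stammfunktion von der Geschwindigkeit ist die Position. Mit x(0) = 5 erhalten wir x(t) = 5·exp(3·t). Mit x(t) = 5·exp(3·t) und Einsetzen von t = log(3)/3, finden wir x = 15.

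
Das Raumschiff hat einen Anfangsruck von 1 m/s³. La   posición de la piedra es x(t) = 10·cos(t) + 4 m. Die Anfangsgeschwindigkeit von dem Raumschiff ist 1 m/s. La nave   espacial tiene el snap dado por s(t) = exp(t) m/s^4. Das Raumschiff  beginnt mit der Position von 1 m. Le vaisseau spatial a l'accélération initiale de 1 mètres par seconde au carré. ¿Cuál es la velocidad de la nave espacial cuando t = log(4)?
Para resolver esto, necesitamos tomar 3 integrales de nuestra ecuación del snap s(t) = exp(t). Tomando ∫s(t)dt y aplicando j(0) = 1, encontramos j(t) = exp(t). La integral de la sacudida es la aceleración. Usando a(0) = 1, obtenemos a(t) = exp(t). Integrando la aceleración y usando la condición inicial v(0) = 1, obtenemos v(t) = exp(t). De la ecuación de la velocidad v(t) = exp(t), sustituimos t = log(4) para obtener v = 4.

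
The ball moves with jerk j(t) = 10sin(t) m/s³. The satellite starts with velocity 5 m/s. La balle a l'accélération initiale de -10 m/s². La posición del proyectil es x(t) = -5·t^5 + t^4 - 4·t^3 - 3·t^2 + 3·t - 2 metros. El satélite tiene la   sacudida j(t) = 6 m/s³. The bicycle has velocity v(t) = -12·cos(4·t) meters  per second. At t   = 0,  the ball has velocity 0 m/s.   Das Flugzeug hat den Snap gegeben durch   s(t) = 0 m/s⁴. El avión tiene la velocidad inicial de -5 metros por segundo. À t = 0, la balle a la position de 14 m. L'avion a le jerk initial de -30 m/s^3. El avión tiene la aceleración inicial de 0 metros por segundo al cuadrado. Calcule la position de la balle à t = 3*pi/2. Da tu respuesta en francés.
En partant du jerk j(t) = 10·sin(t), nous prenons 3 primitives. L'intégrale du jerk, avec a(0) = -10, donne l'accélération: a(t) = -10·cos(t). En prenant ∫a(t)dt et en appliquant v(0) = 0, nous trouvons v(t) = -10·sin(t). En prenant ∫v(t)dt et en appliquant x(0) = 14, nous trouvons x(t) = 10·cos(t) + 4. De l'équation de la position x(t) = 10·cos(t) + 4, nous substituons t = 3*pi/2 pour obtenir x = 4.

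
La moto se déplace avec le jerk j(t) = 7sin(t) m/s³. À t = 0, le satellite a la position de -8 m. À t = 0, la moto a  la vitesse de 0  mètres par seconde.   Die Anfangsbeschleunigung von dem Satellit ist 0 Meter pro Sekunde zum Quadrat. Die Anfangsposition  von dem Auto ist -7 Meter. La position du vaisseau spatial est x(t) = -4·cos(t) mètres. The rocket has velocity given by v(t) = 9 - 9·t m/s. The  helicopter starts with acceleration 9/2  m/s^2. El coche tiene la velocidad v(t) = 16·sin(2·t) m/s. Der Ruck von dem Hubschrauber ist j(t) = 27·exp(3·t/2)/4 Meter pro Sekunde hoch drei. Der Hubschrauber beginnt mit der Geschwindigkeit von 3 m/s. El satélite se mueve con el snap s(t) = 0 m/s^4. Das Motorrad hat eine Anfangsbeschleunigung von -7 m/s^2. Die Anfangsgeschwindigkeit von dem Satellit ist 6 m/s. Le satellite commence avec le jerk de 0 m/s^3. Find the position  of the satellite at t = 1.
We must find the antiderivative of our snap equation s(t) = 0 4 times. Taking ∫s(t)dt and applying j(0) = 0, we find j(t) = 0. The integral of jerk is acceleration. Using a(0) = 0, we get a(t) = 0. Integrating acceleration and using the initial condition v(0) = 6, we get v(t) = 6. Integrating velocity and using the initial condition x(0) = -8, we get x(t) = 6·t - 8. We have position x(t) = 6·t - 8. Substituting t = 1: x(1) = -2.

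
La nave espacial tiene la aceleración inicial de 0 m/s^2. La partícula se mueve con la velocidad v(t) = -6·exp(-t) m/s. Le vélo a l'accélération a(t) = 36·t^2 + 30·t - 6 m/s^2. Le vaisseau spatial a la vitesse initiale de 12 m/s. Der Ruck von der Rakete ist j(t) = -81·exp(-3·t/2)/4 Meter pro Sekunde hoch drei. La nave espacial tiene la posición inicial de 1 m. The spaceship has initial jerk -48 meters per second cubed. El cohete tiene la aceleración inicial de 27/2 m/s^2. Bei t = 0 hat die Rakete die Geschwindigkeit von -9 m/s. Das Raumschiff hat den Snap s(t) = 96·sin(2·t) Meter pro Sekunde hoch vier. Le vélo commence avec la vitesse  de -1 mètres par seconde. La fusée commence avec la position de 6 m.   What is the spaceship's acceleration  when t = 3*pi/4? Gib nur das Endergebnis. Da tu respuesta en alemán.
Die Antwort ist 24.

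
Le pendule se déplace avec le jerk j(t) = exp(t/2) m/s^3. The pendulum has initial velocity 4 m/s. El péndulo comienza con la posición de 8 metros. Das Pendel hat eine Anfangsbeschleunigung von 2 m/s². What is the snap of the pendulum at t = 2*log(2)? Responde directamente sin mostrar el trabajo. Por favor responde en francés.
À t = 2*log(2), s = 1.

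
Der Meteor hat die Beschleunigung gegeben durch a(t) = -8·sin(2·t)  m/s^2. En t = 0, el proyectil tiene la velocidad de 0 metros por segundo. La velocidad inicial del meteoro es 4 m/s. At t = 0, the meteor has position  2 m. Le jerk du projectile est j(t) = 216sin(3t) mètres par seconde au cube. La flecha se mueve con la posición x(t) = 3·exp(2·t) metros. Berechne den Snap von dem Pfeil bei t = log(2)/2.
Wir müssen unsere Gleichung für die Position x(t) = 3·exp(2·t) 4-mal ableiten. Mit d/dt von x(t) finden wir v(t) = 6·exp(2·t). Die Ableitung von der Geschwindigkeit ergibt die Beschleunigung: a(t) = 12·exp(2·t). Die Ableitung von der Beschleunigung ergibt den Ruck: j(t) = 24·exp(2·t). Die Ableitung von dem Ruck ergibt den Snap: s(t) = 48·exp(2·t). Mit s(t) = 48·exp(2·t) und Einsetzen von t = log(2)/2, finden wir s = 96.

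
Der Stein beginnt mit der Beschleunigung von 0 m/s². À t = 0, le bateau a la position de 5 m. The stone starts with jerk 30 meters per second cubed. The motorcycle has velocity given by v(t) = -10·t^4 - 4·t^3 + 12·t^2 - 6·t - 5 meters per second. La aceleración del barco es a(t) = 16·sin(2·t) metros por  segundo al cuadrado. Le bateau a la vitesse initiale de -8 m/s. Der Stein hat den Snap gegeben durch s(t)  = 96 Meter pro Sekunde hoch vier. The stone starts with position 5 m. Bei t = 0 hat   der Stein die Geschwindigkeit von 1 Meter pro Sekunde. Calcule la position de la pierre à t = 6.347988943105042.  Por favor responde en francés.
Pour résoudre ceci, nous devons prendre 4 primitives de notre équation du snap s(t) = 96. En prenant ∫s(t)dt et en appliquant j(0) = 30, nous trouvons j(t) = 96·t + 30. La primitive du jerk, avec a(0) = 0, donne l'accélération: a(t) = 6·t·(8·t + 5). L'intégrale de l'accélération, avec v(0) = 1, donne la vitesse: v(t) = 16·t^3 + 15·t^2 + 1. En prenant ∫v(t)dt et en appliquant x(0) = 5, nous trouvons x(t) = 4·t^4 + 5·t^3 + t + 5. En utilisant x(t) = 4·t^4 + 5·t^3 + t + 5 et en substituant t = 6.347988943105042, nous trouvons x = 7785.75249504355.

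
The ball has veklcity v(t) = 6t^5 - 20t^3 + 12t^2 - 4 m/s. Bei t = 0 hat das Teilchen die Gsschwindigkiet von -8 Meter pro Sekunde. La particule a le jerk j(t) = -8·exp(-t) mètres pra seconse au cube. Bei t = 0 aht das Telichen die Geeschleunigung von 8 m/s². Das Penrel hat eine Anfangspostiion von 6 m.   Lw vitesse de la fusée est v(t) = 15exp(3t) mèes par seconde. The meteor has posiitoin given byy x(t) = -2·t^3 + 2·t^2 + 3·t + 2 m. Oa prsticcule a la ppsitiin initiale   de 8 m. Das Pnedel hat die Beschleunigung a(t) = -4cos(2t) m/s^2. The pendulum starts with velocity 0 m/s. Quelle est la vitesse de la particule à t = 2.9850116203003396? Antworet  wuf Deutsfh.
Wir müssen unsere Gleichung für den Ruck j(t) = -8·exp(-t) 2-mal integrieren. Durch Integration von dem Ruck und Verwendung der Anfangsbedingung a(0) = 8, erhalten wir a(t) = 8·exp(-t). Durch Integration von der Beschleunigung und Verwendung der Anfangsbedingung v(0) = -8, erhalten wir v(t) = -8·exp(-t). Wir haben die Geschwindigkeit v(t) = -8·exp(-t). Durch Einsetzen von t = 2.9850116203003396: v(2.9850116203003396) = -0.404311330146693.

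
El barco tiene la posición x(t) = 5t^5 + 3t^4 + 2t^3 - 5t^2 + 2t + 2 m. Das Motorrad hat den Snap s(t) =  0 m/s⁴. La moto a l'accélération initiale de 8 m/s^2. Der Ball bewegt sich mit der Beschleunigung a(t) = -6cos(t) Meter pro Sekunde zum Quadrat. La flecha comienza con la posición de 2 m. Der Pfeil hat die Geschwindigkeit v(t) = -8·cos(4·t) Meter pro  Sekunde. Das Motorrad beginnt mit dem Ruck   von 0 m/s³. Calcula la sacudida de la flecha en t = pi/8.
Debemos derivar nuestra ecuación de la velocidad v(t) = -8·cos(4·t) 2 veces. Derivando la velocidad, obtenemos la aceleración: a(t) = 32·sin(4·t). Tomando d/dt de a(t), encontramos j(t) = 128·cos(4·t). Usando j(t) = 128·cos(4·t) y sustituyendo t = pi/8, encontramos j = 0.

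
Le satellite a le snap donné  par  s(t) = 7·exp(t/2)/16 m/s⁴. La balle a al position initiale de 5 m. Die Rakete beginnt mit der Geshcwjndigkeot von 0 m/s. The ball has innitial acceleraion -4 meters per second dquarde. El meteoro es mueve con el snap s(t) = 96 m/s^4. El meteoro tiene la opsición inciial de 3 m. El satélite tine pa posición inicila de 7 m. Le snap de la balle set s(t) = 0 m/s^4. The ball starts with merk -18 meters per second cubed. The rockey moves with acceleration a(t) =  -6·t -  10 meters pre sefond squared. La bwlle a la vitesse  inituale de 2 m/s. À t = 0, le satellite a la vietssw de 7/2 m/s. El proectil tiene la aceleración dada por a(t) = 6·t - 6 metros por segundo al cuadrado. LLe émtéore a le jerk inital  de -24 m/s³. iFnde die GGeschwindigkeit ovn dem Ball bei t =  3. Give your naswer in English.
To find the answer, we compute 3 integrals of s(t) = 0. Finding the integral of s(t) and using j(0) = -18: j(t) = -18. The antiderivative of jerk is acceleration. Using a(0) = -4, we get a(t) = -18·t - 4. The integral of acceleration is velocity. Using v(0) = 2, we get v(t) = -9·t^2 - 4·t + 2. Using v(t) = -9·t^2 - 4·t + 2 and substituting t = 3, we find v = -91.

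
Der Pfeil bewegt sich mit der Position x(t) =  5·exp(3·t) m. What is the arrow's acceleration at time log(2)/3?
We must differentiate our position equation x(t) = 5·exp(3·t) 2 times. The derivative of position gives velocity: v(t) = 15·exp(3·t). Taking d/dt of v(t), we find a(t) = 45·exp(3·t). Using a(t) = 45·exp(3·t) and substituting t = log(2)/3, we find a = 90.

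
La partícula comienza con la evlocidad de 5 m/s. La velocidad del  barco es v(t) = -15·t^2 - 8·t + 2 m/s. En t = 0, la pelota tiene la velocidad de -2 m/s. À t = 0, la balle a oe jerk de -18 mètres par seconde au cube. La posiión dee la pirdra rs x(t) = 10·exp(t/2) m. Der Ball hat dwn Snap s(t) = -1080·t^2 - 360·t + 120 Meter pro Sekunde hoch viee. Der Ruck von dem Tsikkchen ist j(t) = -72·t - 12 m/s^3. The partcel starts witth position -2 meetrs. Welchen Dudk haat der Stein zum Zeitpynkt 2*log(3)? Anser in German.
Ausgehend von der Position x(t) = 10·exp(t/2), nehmen wir 3 Ableitungen. Mit d/dt von x(t) finden wir v(t) = 5·exp(t/2). Die Ableitung von der Geschwindigkeit ergibt die Beschleunigung: a(t) = 5·exp(t/2)/2. Mit d/dt von a(t) finden wir j(t) = 5·exp(t/2)/4. Mit j(t) = 5·exp(t/2)/4 und Einsetzen von t = 2*log(3), finden wir j = 15/4.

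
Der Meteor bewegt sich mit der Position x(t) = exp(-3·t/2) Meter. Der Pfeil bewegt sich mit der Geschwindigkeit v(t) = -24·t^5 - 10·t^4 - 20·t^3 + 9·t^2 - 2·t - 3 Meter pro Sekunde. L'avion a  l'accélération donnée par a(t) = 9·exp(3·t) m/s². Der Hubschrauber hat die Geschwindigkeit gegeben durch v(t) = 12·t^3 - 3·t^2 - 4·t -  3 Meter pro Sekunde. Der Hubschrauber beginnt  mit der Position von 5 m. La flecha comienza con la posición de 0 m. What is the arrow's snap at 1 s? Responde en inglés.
We must differentiate our velocity equation v(t) = -24·t^5 - 10·t^4 - 20·t^3 + 9·t^2 - 2·t - 3 3 times. The derivative of velocity gives acceleration: a(t) = -120·t^4 - 40·t^3 - 60·t^2 + 18·t - 2. Differentiating acceleration, we get jerk: j(t) = -480·t^3 - 120·t^2 - 120·t + 18. Taking d/dt of j(t), we find s(t) = -1440·t^2 - 240·t - 120. From the given snap equation s(t) = -1440·t^2 - 240·t - 120, we substitute t = 1 to get s = -1800.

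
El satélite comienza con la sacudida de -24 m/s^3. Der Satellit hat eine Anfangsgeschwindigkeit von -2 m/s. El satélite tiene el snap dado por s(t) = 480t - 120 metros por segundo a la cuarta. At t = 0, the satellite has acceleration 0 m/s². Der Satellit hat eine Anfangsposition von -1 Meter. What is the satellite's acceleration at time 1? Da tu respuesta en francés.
Nous devons trouver l'intégrale de notre équation du snap s(t) = 480·t - 120 2 fois. En intégrant le snap et en utilisant la condition initiale j(0) = -24, nous obtenons j(t) = 240·t^2 - 120·t - 24. En prenant ∫j(t)dt et en appliquant a(0) = 0, nous trouvons a(t) = 4·t·(20·t^2 - 15·t - 6). En utilisant a(t) = 4·t·(20·t^2 - 15·t - 6) et en substituant t = 1, nous trouvons a = -4.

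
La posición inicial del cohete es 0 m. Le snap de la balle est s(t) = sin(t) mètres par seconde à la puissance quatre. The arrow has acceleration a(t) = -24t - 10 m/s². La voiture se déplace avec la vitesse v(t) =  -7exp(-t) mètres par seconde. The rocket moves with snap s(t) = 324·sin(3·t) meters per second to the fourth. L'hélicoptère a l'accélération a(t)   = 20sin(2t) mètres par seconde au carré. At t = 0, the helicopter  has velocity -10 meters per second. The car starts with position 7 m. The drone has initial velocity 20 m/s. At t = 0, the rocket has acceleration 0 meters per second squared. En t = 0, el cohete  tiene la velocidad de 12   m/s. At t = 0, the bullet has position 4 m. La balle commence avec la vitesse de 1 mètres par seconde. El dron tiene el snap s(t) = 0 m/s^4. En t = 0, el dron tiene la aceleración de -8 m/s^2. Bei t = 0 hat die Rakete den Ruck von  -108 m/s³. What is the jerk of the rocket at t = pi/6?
We must find the integral of our snap equation s(t) = 324·sin(3·t) 1 time. The integral of snap, with j(0) = -108, gives jerk: j(t) = -108·cos(3·t). We have jerk j(t) = -108·cos(3·t). Substituting t = pi/6: j(pi/6) = 0.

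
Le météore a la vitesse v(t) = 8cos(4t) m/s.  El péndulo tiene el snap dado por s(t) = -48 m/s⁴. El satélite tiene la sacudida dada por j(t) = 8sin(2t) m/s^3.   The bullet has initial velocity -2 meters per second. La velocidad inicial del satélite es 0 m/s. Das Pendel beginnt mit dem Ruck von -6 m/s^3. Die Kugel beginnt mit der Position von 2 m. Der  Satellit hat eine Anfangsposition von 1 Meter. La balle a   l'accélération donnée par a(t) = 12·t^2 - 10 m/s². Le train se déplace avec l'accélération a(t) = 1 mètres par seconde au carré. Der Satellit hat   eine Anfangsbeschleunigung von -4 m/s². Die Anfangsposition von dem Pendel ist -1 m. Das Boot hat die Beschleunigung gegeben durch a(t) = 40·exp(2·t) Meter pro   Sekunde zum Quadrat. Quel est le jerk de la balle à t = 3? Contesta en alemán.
Ausgehend von der Beschleunigung a(t) = 12·t^2 - 10, nehmen wir 1 Ableitung. Die Ableitung von der Beschleunigung ergibt den Ruck: j(t) = 24·t. Wir haben den Ruck j(t) = 24·t. Durch Einsetzen von t = 3: j(3) = 72.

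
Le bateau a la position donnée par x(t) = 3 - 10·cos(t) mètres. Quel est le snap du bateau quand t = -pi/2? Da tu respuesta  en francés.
Pour résoudre ceci, nous devons prendre 4 dérivées de notre équation de la position x(t) = 3 - 10·cos(t). En dérivant la position, nous obtenons la vitesse: v(t) = 10·sin(t). En dérivant la vitesse, nous obtenons l'accélération: a(t) = 10·cos(t). En prenant d/dt de a(t), nous trouvons j(t) = -10·sin(t). La dérivée du jerk donne le snap: s(t) = -10·cos(t). De l'équation du snap s(t) = -10·cos(t), nous substituons t = -pi/2 pour obtenir s = 0.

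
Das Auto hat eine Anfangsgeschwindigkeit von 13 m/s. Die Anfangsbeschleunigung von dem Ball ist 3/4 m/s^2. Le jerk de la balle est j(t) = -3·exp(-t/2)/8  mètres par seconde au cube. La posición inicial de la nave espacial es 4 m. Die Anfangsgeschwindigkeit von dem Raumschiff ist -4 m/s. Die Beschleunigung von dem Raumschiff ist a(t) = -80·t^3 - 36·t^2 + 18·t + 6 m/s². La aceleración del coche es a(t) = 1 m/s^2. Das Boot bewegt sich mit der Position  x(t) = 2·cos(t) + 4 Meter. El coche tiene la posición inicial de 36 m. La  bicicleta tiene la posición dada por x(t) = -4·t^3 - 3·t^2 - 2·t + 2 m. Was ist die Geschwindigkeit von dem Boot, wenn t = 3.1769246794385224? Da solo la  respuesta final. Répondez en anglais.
The velocity at t = 3.1769246794385224 is v = 0.0706493503461384.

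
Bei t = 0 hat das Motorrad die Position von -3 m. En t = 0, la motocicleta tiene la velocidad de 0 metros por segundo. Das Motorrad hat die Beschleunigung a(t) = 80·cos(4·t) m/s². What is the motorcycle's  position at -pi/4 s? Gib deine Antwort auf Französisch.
Nous devons trouver la primitive de notre équation de l'accélération a(t) = 80·cos(4·t) 2 fois. La primitive de l'accélération est la vitesse. En utilisant v(0) = 0, nous obtenons v(t) = 20·sin(4·t). La primitive de la vitesse est la position. En utilisant x(0) = -3, nous obtenons x(t) = 2 - 5·cos(4·t). En utilisant x(t) = 2 - 5·cos(4·t) et en substituant t = -pi/4, nous trouvons x = 7.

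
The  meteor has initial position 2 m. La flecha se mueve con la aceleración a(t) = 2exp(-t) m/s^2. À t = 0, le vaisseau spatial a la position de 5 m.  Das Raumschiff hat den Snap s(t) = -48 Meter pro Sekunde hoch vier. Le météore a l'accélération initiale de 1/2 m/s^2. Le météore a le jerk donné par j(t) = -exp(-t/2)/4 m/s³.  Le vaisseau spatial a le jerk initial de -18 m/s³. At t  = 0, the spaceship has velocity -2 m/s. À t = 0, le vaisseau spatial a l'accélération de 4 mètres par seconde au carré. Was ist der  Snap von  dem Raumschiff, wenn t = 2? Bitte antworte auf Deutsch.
Wir haben den Snap s(t) = -48. Durch Einsetzen von t = 2: s(2) = -48.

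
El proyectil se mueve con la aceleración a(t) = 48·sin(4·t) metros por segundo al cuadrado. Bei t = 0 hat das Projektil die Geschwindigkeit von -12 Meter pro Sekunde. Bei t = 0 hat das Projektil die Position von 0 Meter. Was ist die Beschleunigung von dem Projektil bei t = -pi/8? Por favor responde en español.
Tenemos la aceleración a(t) = 48·sin(4·t). Sustituyendo t = -pi/8: a(-pi/8) = -48.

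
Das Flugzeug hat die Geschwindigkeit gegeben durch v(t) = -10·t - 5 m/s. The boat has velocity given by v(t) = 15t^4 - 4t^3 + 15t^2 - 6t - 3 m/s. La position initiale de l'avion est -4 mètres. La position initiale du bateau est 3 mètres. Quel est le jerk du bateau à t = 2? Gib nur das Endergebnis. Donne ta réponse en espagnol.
La sacudida en t = 2 es j = 702.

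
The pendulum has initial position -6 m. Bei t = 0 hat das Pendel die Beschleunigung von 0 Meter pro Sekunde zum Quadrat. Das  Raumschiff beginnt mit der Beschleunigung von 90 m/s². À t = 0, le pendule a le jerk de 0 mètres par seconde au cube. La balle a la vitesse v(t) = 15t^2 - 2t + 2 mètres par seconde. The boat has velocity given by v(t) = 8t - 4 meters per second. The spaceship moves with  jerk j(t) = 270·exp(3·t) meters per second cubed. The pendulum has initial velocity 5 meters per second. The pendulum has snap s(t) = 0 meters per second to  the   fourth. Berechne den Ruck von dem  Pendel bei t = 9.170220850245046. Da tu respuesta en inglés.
We must find the integral of our snap equation s(t) = 0 1 time. The antiderivative of snap, with j(0) = 0, gives jerk: j(t) = 0. From the given jerk equation j(t) = 0, we substitute t = 9.170220850245046 to get j = 0.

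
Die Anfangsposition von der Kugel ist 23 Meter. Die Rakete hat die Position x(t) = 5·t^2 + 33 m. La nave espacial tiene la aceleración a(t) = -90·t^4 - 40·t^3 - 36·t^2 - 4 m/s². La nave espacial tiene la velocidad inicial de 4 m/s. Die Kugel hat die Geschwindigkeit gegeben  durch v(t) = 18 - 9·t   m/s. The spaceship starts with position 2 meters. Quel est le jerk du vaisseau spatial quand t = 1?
Nous devons dériver notre équation de l'accélération a(t) = -90·t^4 - 40·t^3 - 36·t^2 - 4 1 fois. La dérivée de l'accélération donne le jerk: j(t) = -360·t^3 - 120·t^2 - 72·t. En utilisant j(t) = -360·t^3 - 120·t^2 - 72·t et en substituant t = 1, nous trouvons j = -552.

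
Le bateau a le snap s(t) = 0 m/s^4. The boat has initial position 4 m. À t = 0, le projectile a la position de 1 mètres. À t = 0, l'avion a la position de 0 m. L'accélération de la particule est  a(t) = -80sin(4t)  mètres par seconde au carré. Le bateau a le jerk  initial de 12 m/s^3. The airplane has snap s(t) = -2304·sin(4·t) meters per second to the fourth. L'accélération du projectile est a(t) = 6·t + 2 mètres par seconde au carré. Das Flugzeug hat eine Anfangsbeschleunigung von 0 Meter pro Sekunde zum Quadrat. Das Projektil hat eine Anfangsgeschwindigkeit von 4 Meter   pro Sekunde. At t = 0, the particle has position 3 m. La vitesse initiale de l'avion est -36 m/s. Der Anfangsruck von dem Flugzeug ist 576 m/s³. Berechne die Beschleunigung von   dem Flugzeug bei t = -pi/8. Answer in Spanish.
Partiendo del snap s(t) = -2304·sin(4·t), tomamos 2 antiderivadas. La antiderivada del snap es la sacudida. Usando j(0) = 576, obtenemos j(t) = 576·cos(4·t). La integral de la sacudida, con a(0) = 0, da la aceleración: a(t) = 144·sin(4·t). Tenemos la aceleración a(t) = 144·sin(4·t). Sustituyendo t = -pi/8: a(-pi/8) = -144.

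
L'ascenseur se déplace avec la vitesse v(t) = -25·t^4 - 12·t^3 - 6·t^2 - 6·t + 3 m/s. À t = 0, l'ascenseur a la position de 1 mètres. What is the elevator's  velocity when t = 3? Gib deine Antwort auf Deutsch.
Wir haben die Geschwindigkeit v(t) = -25·t^4 - 12·t^3 - 6·t^2 - 6·t + 3. Durch Einsetzen von t = 3: v(3) = -2418.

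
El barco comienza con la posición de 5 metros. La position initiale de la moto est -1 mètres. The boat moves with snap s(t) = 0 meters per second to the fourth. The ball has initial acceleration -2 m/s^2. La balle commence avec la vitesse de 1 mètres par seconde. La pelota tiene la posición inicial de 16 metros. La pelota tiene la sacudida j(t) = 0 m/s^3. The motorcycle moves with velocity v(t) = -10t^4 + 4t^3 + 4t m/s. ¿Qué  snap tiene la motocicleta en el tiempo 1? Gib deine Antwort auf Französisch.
Pour résoudre ceci, nous devons prendre 3 dérivées de notre équation de la vitesse v(t) = -10·t^4 + 4·t^3 + 4·t. En dérivant la vitesse, nous obtenons l'accélération: a(t) = -40·t^3 + 12·t^2 + 4. La dérivée de l'accélération donne le jerk: j(t) = -120·t^2 + 24·t. En dérivant le jerk, nous obtenons le snap: s(t) = 24 - 240·t. Nous avons le snap s(t) = 24 - 240·t. En substituant t = 1: s(1) = -216.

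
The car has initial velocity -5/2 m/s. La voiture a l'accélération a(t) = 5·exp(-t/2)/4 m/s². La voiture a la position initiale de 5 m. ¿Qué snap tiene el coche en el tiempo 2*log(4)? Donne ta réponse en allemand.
Um dies zu lösen, müssen wir 2 Ableitungen unserer Gleichung für die Beschleunigung a(t) = 5·exp(-t/2)/4 nehmen. Mit d/dt von a(t) finden wir j(t) = -5·exp(-t/2)/8. Durch Ableiten von dem Ruck erhalten wir den Snap: s(t) = 5·exp(-t/2)/16. Mit s(t) = 5·exp(-t/2)/16 und Einsetzen von t = 2*log(4), finden wir s = 5/64.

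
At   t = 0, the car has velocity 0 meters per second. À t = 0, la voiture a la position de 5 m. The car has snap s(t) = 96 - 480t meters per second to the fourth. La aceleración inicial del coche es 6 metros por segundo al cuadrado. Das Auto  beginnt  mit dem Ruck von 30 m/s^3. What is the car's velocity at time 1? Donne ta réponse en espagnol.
Para resolver esto, necesitamos tomar 3 antiderivadas de nuestra ecuación del snap s(t) = 96 - 480·t. La antiderivada del snap, con j(0) = 30, da la sacudida: j(t) = -240·t^2 + 96·t + 30. Tomando ∫j(t)dt y aplicando a(0) = 6, encontramos a(t) = -80·t^3 + 48·t^2 + 30·t + 6. Tomando ∫a(t)dt y aplicando v(0) = 0, encontramos v(t) = t·(-20·t^3 + 16·t^2 + 15·t + 6). De la ecuación de la velocidad v(t) = t·(-20·t^3 + 16·t^2 + 15·t + 6), sustituimos t = 1 para obtener v = 17.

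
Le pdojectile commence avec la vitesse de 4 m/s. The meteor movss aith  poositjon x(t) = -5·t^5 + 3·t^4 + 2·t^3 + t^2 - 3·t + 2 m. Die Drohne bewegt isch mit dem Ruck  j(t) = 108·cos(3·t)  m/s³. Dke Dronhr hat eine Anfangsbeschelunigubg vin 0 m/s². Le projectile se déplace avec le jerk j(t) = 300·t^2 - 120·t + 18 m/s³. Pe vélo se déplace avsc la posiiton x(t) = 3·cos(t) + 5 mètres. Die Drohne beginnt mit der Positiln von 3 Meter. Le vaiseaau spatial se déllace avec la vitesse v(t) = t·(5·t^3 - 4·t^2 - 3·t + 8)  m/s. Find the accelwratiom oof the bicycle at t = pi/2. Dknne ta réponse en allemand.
Wir müssen unsere Gleichung für die Position x(t) = 3·cos(t) + 5 2-mal ableiten. Die Ableitung von der Position ergibt die Geschwindigkeit: v(t) = -3·sin(t). Mit d/dt von v(t) finden wir a(t) = -3·cos(t). Wir haben die Beschleunigung a(t) = -3·cos(t). Durch Einsetzen von t = pi/2: a(pi/2) = 0.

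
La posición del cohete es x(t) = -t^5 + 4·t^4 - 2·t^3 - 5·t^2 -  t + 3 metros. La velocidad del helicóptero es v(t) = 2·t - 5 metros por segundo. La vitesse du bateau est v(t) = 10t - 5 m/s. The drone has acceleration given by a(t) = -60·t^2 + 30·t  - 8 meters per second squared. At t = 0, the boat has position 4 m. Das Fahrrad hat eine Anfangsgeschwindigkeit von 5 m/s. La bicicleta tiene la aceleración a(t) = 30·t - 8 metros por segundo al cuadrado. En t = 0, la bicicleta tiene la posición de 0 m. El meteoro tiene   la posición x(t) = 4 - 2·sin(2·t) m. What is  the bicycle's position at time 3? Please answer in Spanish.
Necesitamos integrar nuestra ecuación de la aceleración a(t) = 30·t - 8 2 veces. Integrando la aceleración y usando la condición inicial v(0) = 5, obtenemos v(t) = 15·t^2 - 8·t + 5. Integrando la velocidad y usando la condición inicial x(0) = 0, obtenemos x(t) = 5·t^3 - 4·t^2 + 5·t. De la ecuación de la posición x(t) = 5·t^3 - 4·t^2 + 5·t, sustituimos t = 3 para obtener x = 114.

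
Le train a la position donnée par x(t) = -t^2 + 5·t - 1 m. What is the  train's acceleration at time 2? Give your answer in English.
We must differentiate our position equation x(t) = -t^2 + 5·t - 1 2 times. Differentiating position, we get velocity: v(t) = 5 - 2·t. The derivative of velocity gives acceleration: a(t) = -2. We have acceleration a(t) = -2. Substituting t = 2: a(2) = -2.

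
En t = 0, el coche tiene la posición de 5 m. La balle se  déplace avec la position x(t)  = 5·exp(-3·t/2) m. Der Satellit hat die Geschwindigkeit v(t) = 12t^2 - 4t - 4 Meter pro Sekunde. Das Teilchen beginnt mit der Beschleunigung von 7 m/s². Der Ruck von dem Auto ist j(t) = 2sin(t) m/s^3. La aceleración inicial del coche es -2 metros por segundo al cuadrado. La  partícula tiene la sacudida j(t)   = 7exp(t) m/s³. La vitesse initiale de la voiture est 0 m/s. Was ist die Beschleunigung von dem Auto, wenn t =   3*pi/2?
Ausgehend von dem Ruck j(t) = 2·sin(t), nehmen wir 1 Integral. Mit ∫j(t)dt und Anwendung von a(0) = -2, finden wir a(t) = -2·cos(t). Aus der Gleichung für die Beschleunigung a(t) = -2·cos(t), setzen wir t = 3*pi/2 ein und erhalten a = 0.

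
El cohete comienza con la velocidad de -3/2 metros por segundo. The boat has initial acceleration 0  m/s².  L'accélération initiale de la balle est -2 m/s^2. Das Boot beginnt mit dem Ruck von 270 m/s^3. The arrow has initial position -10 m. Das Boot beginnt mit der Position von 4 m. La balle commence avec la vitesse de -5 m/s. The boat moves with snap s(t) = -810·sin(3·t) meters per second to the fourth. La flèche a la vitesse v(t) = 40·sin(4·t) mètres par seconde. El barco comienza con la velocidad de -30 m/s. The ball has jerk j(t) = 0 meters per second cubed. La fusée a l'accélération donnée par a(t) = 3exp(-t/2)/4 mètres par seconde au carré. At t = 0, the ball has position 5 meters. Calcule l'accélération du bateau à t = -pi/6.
Nous devons trouver la primitive de notre équation du snap s(t) = -810·sin(3·t) 2 fois. L'intégrale du snap est le jerk. En utilisant j(0) = 270, nous obtenons j(t) = 270·cos(3·t). La primitive du jerk, avec a(0) = 0, donne l'accélération: a(t) = 90·sin(3·t). En utilisant a(t) = 90·sin(3·t) et en substituant t = -pi/6, nous trouvons a = -90.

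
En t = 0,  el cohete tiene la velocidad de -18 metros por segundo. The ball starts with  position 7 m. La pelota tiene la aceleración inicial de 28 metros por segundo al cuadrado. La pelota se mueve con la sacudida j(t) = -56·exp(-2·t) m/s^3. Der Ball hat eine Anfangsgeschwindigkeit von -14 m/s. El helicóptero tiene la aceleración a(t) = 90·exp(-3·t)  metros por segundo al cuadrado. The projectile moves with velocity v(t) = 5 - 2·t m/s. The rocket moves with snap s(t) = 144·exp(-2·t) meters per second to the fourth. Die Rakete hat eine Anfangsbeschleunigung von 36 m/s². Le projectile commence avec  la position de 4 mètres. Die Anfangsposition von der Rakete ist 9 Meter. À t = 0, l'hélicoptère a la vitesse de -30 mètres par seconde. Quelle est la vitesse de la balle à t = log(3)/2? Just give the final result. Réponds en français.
v(log(3)/2) = -14/3.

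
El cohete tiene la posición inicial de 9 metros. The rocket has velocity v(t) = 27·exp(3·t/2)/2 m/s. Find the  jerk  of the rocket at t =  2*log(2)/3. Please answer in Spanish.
Partiendo de la velocidad v(t) = 27·exp(3·t/2)/2, tomamos 2 derivadas. Tomando d/dt de v(t), encontramos a(t) = 81·exp(3·t/2)/4. Tomando d/dt de a(t), encontramos j(t) = 243·exp(3·t/2)/8. Tenemos la sacudida j(t) = 243·exp(3·t/2)/8. Sustituyendo t = 2*log(2)/3: j(2*log(2)/3) = 243/4.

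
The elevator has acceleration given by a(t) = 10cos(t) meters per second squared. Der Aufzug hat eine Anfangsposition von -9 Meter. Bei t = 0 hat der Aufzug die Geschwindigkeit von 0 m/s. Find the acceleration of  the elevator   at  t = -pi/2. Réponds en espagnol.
De la ecuación de la aceleración a(t) = 10·cos(t), sustituimos t = -pi/2 para obtener a = 0.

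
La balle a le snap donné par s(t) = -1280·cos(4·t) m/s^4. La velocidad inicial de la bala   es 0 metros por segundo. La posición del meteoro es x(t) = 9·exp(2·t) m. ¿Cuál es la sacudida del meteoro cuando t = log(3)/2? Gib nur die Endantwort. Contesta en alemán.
Bei t = log(3)/2, j = 216.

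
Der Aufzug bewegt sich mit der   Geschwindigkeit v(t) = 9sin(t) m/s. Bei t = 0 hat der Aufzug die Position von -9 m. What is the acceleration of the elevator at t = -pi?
Starting from velocity v(t) = 9·sin(t), we take 1 derivative. Differentiating velocity, we get acceleration: a(t) = 9·cos(t). From the given acceleration equation a(t) = 9·cos(t), we substitute t = -pi to get a = -9.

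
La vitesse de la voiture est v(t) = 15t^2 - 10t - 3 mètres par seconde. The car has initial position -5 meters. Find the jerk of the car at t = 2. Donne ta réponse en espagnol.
Para resolver esto, necesitamos tomar 2 derivadas de nuestra ecuación de la velocidad v(t) = 15·t^2 - 10·t - 3. Derivando la velocidad, obtenemos la aceleración: a(t) = 30·t - 10. Derivando la aceleración, obtenemos la sacudida: j(t) = 30. Usando j(t) = 30 y sustituyendo t = 2, encontramos j = 30.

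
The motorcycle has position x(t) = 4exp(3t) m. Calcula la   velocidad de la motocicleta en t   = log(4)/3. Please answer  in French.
Nous devons dériver notre équation de la position x(t) = 4·exp(3·t) 1 fois. La dérivée de la position donne la vitesse: v(t) = 12·exp(3·t). En utilisant v(t) = 12·exp(3·t) et en substituant t = log(4)/3, nous trouvons v = 48.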